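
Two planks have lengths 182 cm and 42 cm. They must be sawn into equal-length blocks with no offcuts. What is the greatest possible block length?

The block length must divide every plank, so the greatest is gcd(182, 42).
182 = 2 × 7 × 13
42 = 2 × 3 × 7
gcd(182, 42) = 2 × 7 = 14.

14 cm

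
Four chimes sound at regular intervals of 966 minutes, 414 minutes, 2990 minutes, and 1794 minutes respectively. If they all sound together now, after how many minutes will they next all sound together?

We need the least common multiple of the intervals.
966 = 2 × 3 × 7 × 23
414 = 2 × 3^2 × 23
2990 = 2 × 5 × 13 × 23
1794 = 2 × 3 × 13 × 23
LCM(966, 414, 2990, 1794) = 2 × 3^2 × 5 × 7 × 13 × 23 = 188370.

188370 minutes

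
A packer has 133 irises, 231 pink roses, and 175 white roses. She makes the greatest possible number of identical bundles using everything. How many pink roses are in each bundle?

Number of bundles = gcd(133, 231, 175).
133 = 7 × 19
231 = 3 × 7 × 11
175 = 5^2 × 7
gcd(133, 231, 175) = 7.
pink roses per bundle = 231 / 7 = 33.

33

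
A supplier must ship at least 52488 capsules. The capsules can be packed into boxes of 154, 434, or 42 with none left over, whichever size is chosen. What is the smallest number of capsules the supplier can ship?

The number of capsules must be a common multiple of 154, 434, and 42, so a multiple of their LCM.
154 = 2 × 7 × 11
434 = 2 × 7 × 31
42 = 2 × 3 × 7
LCM(154, 434, 42) = 2 × 3 × 7 × 11 × 31 = 14322.
Smallest multiple of 14322 that is ≥ 52488: ⌈52488/14322⌉ × 14322 = 4 × 14322 = 57288.

57288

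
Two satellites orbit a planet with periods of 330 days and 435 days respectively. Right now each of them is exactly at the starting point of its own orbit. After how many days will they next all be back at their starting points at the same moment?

We need the least common multiple of the intervals.
330 = 2 × 3 × 5 × 11
435 = 3 × 5 × 29
LCM(330, 435) = 2 × 3 × 5 × 11 × 29 = 9570.

9570 days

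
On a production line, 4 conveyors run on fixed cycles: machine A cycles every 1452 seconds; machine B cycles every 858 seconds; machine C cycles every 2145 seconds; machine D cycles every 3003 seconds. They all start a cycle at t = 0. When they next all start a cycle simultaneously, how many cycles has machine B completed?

770 cycles

They are all back at their starting positions together after one LCM of the periods.
1452 = 2^2 × 3 × 11^2
858 = 2 × 3 × 11 × 13
2145 = 3 × 5 × 11 × 13
3003 = 3 × 7 × 11 × 13
LCM(1452, 858, 2145, 3003) = 2^2 × 3 × 5 × 7 × 11^2 × 13 = 660660.
Cycles for period 858: 660660 / 858 = 770.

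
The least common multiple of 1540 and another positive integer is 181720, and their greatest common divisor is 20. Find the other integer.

gcd × lcm = product of the two integers, so the other integer is (20 × 181720) / 1540 = 2360.

2360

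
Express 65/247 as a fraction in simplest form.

65 = 5 × 13
247 = 13 × 19
gcd(65, 247) = 13.
Divide numerator and denominator by 13: 65/247 = 5/19.

5/19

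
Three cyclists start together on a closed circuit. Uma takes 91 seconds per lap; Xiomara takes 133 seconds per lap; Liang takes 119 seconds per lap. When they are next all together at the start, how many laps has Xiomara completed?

They are all back at their starting positions together after one LCM of the periods.
91 = 7 × 13
133 = 7 × 19
119 = 7 × 17
LCM(91, 133, 119) = 7 × 13 × 17 × 19 = 29393.
Laps for period 133: 29393 / 133 = 221.

221 laps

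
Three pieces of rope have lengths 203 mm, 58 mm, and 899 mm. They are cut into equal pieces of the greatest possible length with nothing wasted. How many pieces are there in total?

40

Piece length = gcd(203, 58, 899).
203 = 7 × 29
58 = 2 × 29
899 = 29 × 31
gcd(203, 58, 899) = 29.
Total pieces = 203/29 + 58/29 + 899/29 = 7 + 2 + 31 = 40.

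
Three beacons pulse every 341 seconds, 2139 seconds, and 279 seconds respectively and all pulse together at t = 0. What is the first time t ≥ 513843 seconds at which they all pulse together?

564696 seconds

Joint pulses occur at multiples of LCM(341, 2139, 279).
341 = 11 × 31
2139 = 3 × 23 × 31
279 = 3^2 × 31
LCM(341, 2139, 279) = 3^2 × 11 × 23 × 31 = 70587.
Smallest multiple of 70587 that is ≥ 513843: ⌈513843/70587⌉ × 70587 = 8 × 70587 = 564696.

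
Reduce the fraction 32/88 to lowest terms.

32 = 2^5
88 = 2^3 × 11
gcd(32, 88) = 2^3 = 8.
Divide numerator and denominator by 8: 32/88 = 4/11.

4/11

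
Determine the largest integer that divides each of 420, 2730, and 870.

30

420 = 2^2 × 3 × 5 × 7
2730 = 2 × 3 × 5 × 7 × 13
870 = 2 × 3 × 5 × 29
gcd(420, 2730, 870) = 2 × 3 × 5 = 30.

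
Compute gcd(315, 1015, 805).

35

315 = 3^2 × 5 × 7
1015 = 5 × 7 × 29
805 = 5 × 7 × 23
gcd(315, 1015, 805) = 5 × 7 = 35.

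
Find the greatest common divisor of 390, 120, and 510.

30

390 = 2 × 3 × 5 × 13
120 = 2^3 × 3 × 5
510 = 2 × 3 × 5 × 17
gcd(390, 120, 510) = 2 × 3 × 5 = 30.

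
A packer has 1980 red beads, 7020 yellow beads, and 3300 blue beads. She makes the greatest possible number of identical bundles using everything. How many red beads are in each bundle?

Number of bundles = gcd(1980, 7020, 3300).
1980 = 2^2 × 3^2 × 5 × 11
7020 = 2^2 × 3^3 × 5 × 13
3300 = 2^2 × 3 × 5^2 × 11
gcd(1980, 7020, 3300) = 2^2 × 3 × 5 = 60.
red beads per bundle = 1980 / 60 = 33.

33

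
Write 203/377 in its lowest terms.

7/13

203 = 7 × 29
377 = 13 × 29
gcd(203, 377) = 29.
Divide numerator and denominator by 29: 203/377 = 7/13.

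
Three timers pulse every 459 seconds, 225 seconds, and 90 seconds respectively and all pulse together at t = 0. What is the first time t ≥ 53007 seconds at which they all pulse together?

Joint pulses occur at multiples of LCM(459, 225, 90).
459 = 3^3 × 17
225 = 3^2 × 5^2
90 = 2 × 3^2 × 5
LCM(459, 225, 90) = 2 × 3^3 × 5^2 × 17 = 22950.
Smallest multiple of 22950 that is ≥ 53007: ⌈53007/22950⌉ × 22950 = 3 × 22950 = 68850.

68850 seconds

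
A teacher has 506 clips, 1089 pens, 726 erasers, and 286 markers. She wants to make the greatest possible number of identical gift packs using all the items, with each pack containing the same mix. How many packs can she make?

11 packs

The pack count must divide each quantity, so the greatest is gcd(506, 1089, 726, 286).
506 = 2 × 11 × 23
1089 = 3^2 × 11^2
726 = 2 × 3 × 11^2
286 = 2 × 11 × 13
gcd(506, 1089, 726, 286) = 11.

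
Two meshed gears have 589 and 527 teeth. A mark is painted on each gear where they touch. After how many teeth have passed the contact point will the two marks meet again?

We need the least common multiple of the intervals.
589 = 19 × 31
527 = 17 × 31
LCM(589, 527) = 17 × 19 × 31 = 10013.

10013 teeth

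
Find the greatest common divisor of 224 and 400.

224 = 2^5 × 7
400 = 2^4 × 5^2
gcd(224, 400) = 2^4 = 16.

16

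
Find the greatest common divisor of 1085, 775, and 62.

31

1085 = 5 × 7 × 31
775 = 5^2 × 31
62 = 2 × 31
gcd(1085, 775, 62) = 31.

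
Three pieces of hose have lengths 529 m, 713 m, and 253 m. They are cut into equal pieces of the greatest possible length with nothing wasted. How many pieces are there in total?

Piece length = gcd(529, 713, 253).
529 = 23^2
713 = 23 × 31
253 = 11 × 23
gcd(529, 713, 253) = 23.
Total pieces = 529/23 + 713/23 + 253/23 = 23 + 31 + 11 = 65.

65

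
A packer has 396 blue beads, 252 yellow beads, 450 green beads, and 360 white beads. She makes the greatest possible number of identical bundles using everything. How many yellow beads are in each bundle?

Number of bundles = gcd(396, 252, 450, 360).
396 = 2^2 × 3^2 × 11
252 = 2^2 × 3^2 × 7
450 = 2 × 3^2 × 5^2
360 = 2^3 × 3^2 × 5
gcd(396, 252, 450, 360) = 2 × 3^2 = 18.
yellow beads per bundle = 252 / 18 = 14.

14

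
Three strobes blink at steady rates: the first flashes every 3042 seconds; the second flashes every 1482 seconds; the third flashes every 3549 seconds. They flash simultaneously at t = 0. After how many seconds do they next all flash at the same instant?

404586 seconds

They coincide at every common multiple of the periods; the first is the LCM.
3042 = 2 × 3^2 × 13^2
1482 = 2 × 3 × 13 × 19
3549 = 3 × 7 × 13^2
LCM(3042, 1482, 3549) = 2 × 3^2 × 7 × 13^2 × 19 = 404586.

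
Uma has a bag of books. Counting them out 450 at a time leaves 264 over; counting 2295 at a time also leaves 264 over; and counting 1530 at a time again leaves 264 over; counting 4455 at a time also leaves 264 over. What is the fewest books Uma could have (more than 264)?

757614

N − 264 must be a common multiple of 450, 2295, 1530, and 4455.
450 = 2 × 3^2 × 5^2
2295 = 3^3 × 5 × 17
1530 = 2 × 3^2 × 5 × 17
4455 = 3^4 × 5 × 11
LCM(450, 2295, 1530, 4455) = 2 × 3^4 × 5^2 × 11 × 17 = 757350.
Smallest N > 264 is LCM + 264 = 757350 + 264 = 757614.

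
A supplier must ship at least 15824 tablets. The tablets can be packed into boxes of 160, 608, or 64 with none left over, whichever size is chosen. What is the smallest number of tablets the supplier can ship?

The number of tablets must be a common multiple of 160, 608, and 64, so a multiple of their LCM.
160 = 2^5 × 5
608 = 2^5 × 19
64 = 2^6
LCM(160, 608, 64) = 2^6 × 5 × 19 = 6080.
Smallest multiple of 6080 that is ≥ 15824: ⌈15824/6080⌉ × 6080 = 3 × 6080 = 18240.

18240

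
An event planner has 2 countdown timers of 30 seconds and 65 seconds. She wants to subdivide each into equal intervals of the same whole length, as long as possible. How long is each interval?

By the Euclidean algorithm:
65 = 2 × 30 + 5
30 = 6 × 5 + 0
gcd(30, 65) = 5.

5 seconds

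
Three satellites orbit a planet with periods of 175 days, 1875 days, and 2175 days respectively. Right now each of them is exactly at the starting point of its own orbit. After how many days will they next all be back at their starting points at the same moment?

380625 days

The first simultaneous occurrence is after LCM of the individual periods.
175 = 5^2 × 7
1875 = 3 × 5^4
2175 = 3 × 5^2 × 29
LCM(175, 1875, 2175) = 3 × 5^4 × 7 × 29 = 380625.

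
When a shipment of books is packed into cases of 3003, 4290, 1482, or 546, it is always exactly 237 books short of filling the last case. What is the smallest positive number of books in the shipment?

Being 237 short of a full case of size k means N ≡ −237 (mod k), i.e. N + 237 is a multiple of each size.
3003 = 3 × 7 × 11 × 13
4290 = 2 × 3 × 5 × 11 × 13
1482 = 2 × 3 × 13 × 19
546 = 2 × 3 × 7 × 13
LCM(3003, 4290, 1482, 546) = 2 × 3 × 5 × 7 × 11 × 13 × 19 = 570570.
Smallest positive N is 570570 − 237 = 570333.

570333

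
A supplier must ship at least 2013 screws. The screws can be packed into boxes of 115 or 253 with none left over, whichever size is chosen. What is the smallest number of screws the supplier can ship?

The number of screws must be a common multiple of 115 and 253, so a multiple of their LCM.
115 = 5 × 23
253 = 11 × 23
LCM(115, 253) = 5 × 11 × 23 = 1265.
Smallest multiple of 1265 that is ≥ 2013: ⌈2013/1265⌉ × 1265 = 2 × 1265 = 2530.

2530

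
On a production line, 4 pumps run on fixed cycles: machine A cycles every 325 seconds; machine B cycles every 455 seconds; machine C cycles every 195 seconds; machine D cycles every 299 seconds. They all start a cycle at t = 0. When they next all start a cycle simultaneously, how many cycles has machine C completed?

The first common completion time is the LCM of the periods.
325 = 5^2 × 13
455 = 5 × 7 × 13
195 = 3 × 5 × 13
299 = 13 × 23
LCM(325, 455, 195, 299) = 3 × 5^2 × 7 × 13 × 23 = 156975.
Cycles for period 195: 156975 / 195 = 805.

805 cycles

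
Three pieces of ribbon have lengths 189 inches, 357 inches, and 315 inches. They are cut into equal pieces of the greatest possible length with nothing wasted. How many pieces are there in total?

Piece length = gcd(189, 357, 315).
189 = 3^3 × 7
357 = 3 × 7 × 17
315 = 3^2 × 5 × 7
gcd(189, 357, 315) = 3 × 7 = 21.
Total pieces = 189/21 + 357/21 + 315/21 = 9 + 17 + 15 = 41.

41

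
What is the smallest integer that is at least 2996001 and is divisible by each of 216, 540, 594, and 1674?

3314520

The integer must be a common multiple of 216, 540, 594, and 1674, so a multiple of their LCM.
216 = 2^3 × 3^3
540 = 2^2 × 3^3 × 5
594 = 2 × 3^3 × 11
1674 = 2 × 3^3 × 31
LCM(216, 540, 594, 1674) = 2^3 × 3^3 × 5 × 11 × 31 = 368280.
Smallest multiple of 368280 that is ≥ 2996001: ⌈2996001/368280⌉ × 368280 = 9 × 368280 = 3314520.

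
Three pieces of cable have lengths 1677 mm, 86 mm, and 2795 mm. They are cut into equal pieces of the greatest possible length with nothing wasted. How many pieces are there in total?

Piece length = gcd(1677, 86, 2795).
1677 = 3 × 13 × 43
86 = 2 × 43
2795 = 5 × 13 × 43
gcd(1677, 86, 2795) = 43.
Total pieces = 1677/43 + 86/43 + 2795/43 = 39 + 2 + 65 = 106.

106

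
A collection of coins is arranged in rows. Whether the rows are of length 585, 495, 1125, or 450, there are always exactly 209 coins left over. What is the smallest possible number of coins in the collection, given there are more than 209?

321959

N − 209 must be a common multiple of 585, 495, 1125, and 450.
585 = 3^2 × 5 × 13
495 = 3^2 × 5 × 11
1125 = 3^2 × 5^3
450 = 2 × 3^2 × 5^2
LCM(585, 495, 1125, 450) = 2 × 3^2 × 5^3 × 11 × 13 = 321750.
Smallest N > 209 is LCM + 209 = 321750 + 209 = 321959.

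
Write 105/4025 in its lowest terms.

3/115

105 = 3 × 5 × 7
4025 = 5^2 × 7 × 23
gcd(105, 4025) = 5 × 7 = 35.
Divide numerator and denominator by 35: 105/4025 = 3/115.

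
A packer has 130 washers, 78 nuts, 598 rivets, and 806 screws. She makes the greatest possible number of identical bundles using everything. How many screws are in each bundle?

Number of bundles = gcd(130, 78, 598, 806).
130 = 2 × 5 × 13
78 = 2 × 3 × 13
598 = 2 × 13 × 23
806 = 2 × 13 × 31
gcd(130, 78, 598, 806) = 2 × 13 = 26.
screws per bundle = 806 / 26 = 31.

31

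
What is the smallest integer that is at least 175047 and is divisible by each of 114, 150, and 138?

The integer must be a common multiple of 114, 150, and 138, so a multiple of their LCM.
114 = 2 × 3 × 19
150 = 2 × 3 × 5^2
138 = 2 × 3 × 23
LCM(114, 150, 138) = 2 × 3 × 5^2 × 19 × 23 = 65550.
Smallest multiple of 65550 that is ≥ 175047: ⌈175047/65550⌉ × 65550 = 3 × 65550 = 196650.

196650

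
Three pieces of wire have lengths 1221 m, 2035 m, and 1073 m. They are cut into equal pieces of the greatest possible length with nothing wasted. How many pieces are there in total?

117

Piece length = gcd(1221, 2035, 1073).
1221 = 3 × 11 × 37
2035 = 5 × 11 × 37
1073 = 29 × 37
gcd(1221, 2035, 1073) = 37.
Total pieces = 1221/37 + 2035/37 + 1073/37 = 33 + 55 + 29 = 117.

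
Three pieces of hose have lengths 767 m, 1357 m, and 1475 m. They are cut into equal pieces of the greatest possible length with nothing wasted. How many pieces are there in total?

61

Piece length = gcd(767, 1357, 1475).
767 = 13 × 59
1357 = 23 × 59
1475 = 5^2 × 59
gcd(767, 1357, 1475) = 59.
Total pieces = 767/59 + 1357/59 + 1475/59 = 13 + 23 + 25 = 61.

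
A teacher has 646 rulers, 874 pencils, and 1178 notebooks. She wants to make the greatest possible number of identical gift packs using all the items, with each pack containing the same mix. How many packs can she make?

The pack count must divide each quantity, so the greatest is gcd(646, 874, 1178).
646 = 2 × 17 × 19
874 = 2 × 19 × 23
1178 = 2 × 19 × 31
gcd(646, 874, 1178) = 2 × 19 = 38.

38 packs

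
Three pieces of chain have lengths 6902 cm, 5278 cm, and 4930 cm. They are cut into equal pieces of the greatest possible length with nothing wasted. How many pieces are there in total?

295

Piece length = gcd(6902, 5278, 4930).
6902 = 2 × 7 × 17 × 29
5278 = 2 × 7 × 13 × 29
4930 = 2 × 5 × 17 × 29
gcd(6902, 5278, 4930) = 2 × 29 = 58.
Total pieces = 6902/58 + 5278/58 + 4930/58 = 119 + 91 + 85 = 295.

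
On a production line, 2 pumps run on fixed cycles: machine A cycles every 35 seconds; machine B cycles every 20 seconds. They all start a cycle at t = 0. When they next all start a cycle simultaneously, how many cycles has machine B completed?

All finish a whole number of cycles simultaneously at t = LCM of the periods.
35 = 5 × 7
20 = 2^2 × 5
LCM(35, 20) = 2^2 × 5 × 7 = 140.
Cycles for period 20: 140 / 20 = 7.

7 cycles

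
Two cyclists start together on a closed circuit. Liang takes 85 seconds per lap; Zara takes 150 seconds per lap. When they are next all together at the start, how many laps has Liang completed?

30 laps

All finish a whole number of cycles simultaneously at t = LCM of the periods.
85 = 5 × 17
150 = 2 × 3 × 5^2
LCM(85, 150) = 2 × 3 × 5^2 × 17 = 2550.
Laps for period 85: 2550 / 85 = 30.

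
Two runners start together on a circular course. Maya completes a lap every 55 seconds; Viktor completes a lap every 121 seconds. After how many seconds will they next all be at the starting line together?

They coincide at every common multiple of the periods; the first is the LCM.
55 = 5 × 11
121 = 11^2
LCM(55, 121) = 5 × 11^2 = 605.

605 seconds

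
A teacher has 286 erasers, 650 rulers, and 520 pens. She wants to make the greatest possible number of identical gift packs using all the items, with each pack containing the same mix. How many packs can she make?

26 packs

The pack count must divide each quantity, so the greatest is gcd(286, 650, 520).
286 = 2 × 11 × 13
650 = 2 × 5^2 × 13
520 = 2^3 × 5 × 13
gcd(286, 650, 520) = 2 × 13 = 26.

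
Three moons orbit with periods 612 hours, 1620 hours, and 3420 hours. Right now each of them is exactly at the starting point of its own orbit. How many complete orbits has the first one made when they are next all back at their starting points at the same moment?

855 orbits

All finish a whole number of cycles simultaneously at t = LCM of the periods.
612 = 2^2 × 3^2 × 17
1620 = 2^2 × 3^4 × 5
3420 = 2^2 × 3^2 × 5 × 19
LCM(612, 1620, 3420) = 2^2 × 3^4 × 5 × 17 × 19 = 523260.
Orbits for period 612: 523260 / 612 = 855.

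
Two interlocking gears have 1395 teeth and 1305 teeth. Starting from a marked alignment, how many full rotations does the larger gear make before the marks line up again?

They are all back at their starting positions together after one LCM of the periods.
1395 = 3^2 × 5 × 31
1305 = 3^2 × 5 × 29
LCM(1395, 1305) = 3^2 × 5 × 29 × 31 = 40455.
Rotations for period 1395: 40455 / 1395 = 29.

29 rotations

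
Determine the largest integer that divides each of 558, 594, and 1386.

18

558 = 2 × 3^2 × 31
594 = 2 × 3^3 × 11
1386 = 2 × 3^2 × 7 × 11
gcd(558, 594, 1386) = 2 × 3^2 = 18.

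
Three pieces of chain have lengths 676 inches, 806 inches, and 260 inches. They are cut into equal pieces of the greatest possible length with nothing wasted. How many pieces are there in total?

Piece length = gcd(676, 806, 260).
676 = 2^2 × 13^2
806 = 2 × 13 × 31
260 = 2^2 × 5 × 13
gcd(676, 806, 260) = 2 × 13 = 26.
Total pieces = 676/26 + 806/26 + 260/26 = 26 + 31 + 10 = 67.

67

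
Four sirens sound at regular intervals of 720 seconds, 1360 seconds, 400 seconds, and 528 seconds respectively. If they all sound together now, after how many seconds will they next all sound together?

673200 seconds

The first simultaneous occurrence is after LCM of the individual periods.
720 = 2^4 × 3^2 × 5
1360 = 2^4 × 5 × 17
400 = 2^4 × 5^2
528 = 2^4 × 3 × 11
LCM(720, 1360, 400, 528) = 2^4 × 3^2 × 5^2 × 11 × 17 = 673200.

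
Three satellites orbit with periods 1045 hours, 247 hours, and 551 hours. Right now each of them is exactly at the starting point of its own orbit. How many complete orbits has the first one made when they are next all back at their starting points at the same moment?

377 orbits

All finish a whole number of cycles simultaneously at t = LCM of the periods.
1045 = 5 × 11 × 19
247 = 13 × 19
551 = 19 × 29
LCM(1045, 247, 551) = 5 × 11 × 13 × 19 × 29 = 393965.
Orbits for period 1045: 393965 / 1045 = 377.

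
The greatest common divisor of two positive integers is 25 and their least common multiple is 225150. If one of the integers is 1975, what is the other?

For two integers, gcd × lcm = product, so the other is (25 × 225150) / 1975 = 5628750 / 1975 = 2850.

2850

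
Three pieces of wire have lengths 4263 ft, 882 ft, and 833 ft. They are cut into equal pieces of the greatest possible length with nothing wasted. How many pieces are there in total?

Piece length = gcd(4263, 882, 833).
4263 = 3 × 7^2 × 29
882 = 2 × 3^2 × 7^2
833 = 7^2 × 17
gcd(4263, 882, 833) = 7^2 = 49.
Total pieces = 4263/49 + 882/49 + 833/49 = 87 + 18 + 17 = 122.

122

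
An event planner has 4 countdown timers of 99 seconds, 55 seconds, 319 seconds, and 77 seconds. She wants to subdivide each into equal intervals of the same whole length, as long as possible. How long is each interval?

11 seconds

The interval must divide each timer length; the longest such is the gcd.
99 = 3^2 × 11
55 = 5 × 11
319 = 11 × 29
77 = 7 × 11
gcd(99, 55, 319, 77) = 11.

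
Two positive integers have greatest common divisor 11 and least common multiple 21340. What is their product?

234740

For any two positive integers, gcd × lcm = product = 11 × 21340 = 234740.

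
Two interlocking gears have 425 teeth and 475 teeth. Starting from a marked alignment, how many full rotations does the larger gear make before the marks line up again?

17 rotations

All finish a whole number of cycles simultaneously at t = LCM of the periods.
425 = 5^2 × 17
475 = 5^2 × 19
LCM(425, 475) = 5^2 × 17 × 19 = 8075.
Rotations for period 475: 8075 / 475 = 17.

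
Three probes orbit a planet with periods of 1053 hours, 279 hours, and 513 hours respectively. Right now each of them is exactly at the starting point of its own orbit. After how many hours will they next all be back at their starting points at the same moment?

They coincide at every common multiple of the periods; the first is the LCM.
1053 = 3^4 × 13
279 = 3^2 × 31
513 = 3^3 × 19
LCM(1053, 279, 513) = 3^4 × 13 × 19 × 31 = 620217.

620217 hours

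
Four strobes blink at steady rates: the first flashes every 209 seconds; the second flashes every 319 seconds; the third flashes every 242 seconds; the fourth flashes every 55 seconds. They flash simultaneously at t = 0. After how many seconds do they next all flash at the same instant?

They coincide at every common multiple of the periods; the first is the LCM.
209 = 11 × 19
319 = 11 × 29
242 = 2 × 11^2
55 = 5 × 11
LCM(209, 319, 242, 55) = 2 × 5 × 11^2 × 19 × 29 = 666710.

666710 seconds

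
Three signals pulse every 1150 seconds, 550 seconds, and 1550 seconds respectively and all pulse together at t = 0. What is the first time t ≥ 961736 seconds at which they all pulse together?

Joint pulses occur at multiples of LCM(1150, 550, 1550).
1150 = 2 × 5^2 × 23
550 = 2 × 5^2 × 11
1550 = 2 × 5^2 × 31
LCM(1150, 550, 1550) = 2 × 5^2 × 11 × 23 × 31 = 392150.
Smallest multiple of 392150 that is ≥ 961736: ⌈961736/392150⌉ × 392150 = 3 × 392150 = 1176450.

1176450 seconds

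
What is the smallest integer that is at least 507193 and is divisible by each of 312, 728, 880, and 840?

720720

The integer must be a common multiple of 312, 728, 880, and 840, so a multiple of their LCM.
312 = 2^3 × 3 × 13
728 = 2^3 × 7 × 13
880 = 2^4 × 5 × 11
840 = 2^3 × 3 × 5 × 7
LCM(312, 728, 880, 840) = 2^4 × 3 × 5 × 7 × 11 × 13 = 240240.
Smallest multiple of 240240 that is ≥ 507193: ⌈507193/240240⌉ × 240240 = 3 × 240240 = 720720.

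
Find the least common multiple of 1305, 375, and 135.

1305 = 3^2 × 5 × 29
375 = 3 × 5^3
135 = 3^3 × 5
LCM(1305, 375, 135) = 3^3 × 5^3 × 29 = 97875.

97875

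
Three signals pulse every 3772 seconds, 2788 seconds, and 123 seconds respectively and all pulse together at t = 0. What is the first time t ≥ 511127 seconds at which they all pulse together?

Joint pulses occur at multiples of LCM(3772, 2788, 123).
3772 = 2^2 × 23 × 41
2788 = 2^2 × 17 × 41
123 = 3 × 41
LCM(3772, 2788, 123) = 2^2 × 3 × 17 × 23 × 41 = 192372.
Smallest multiple of 192372 that is ≥ 511127: ⌈511127/192372⌉ × 192372 = 3 × 192372 = 577116.

577116 seconds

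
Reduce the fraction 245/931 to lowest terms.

5/19

245 = 5 × 7^2
931 = 7^2 × 19
gcd(245, 931) = 7^2 = 49.
Divide numerator and denominator by 49: 245/931 = 5/19.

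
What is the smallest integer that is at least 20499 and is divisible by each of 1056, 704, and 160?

21120

The integer must be a common multiple of 1056, 704, and 160, so a multiple of their LCM.
1056 = 2^5 × 3 × 11
704 = 2^6 × 11
160 = 2^5 × 5
LCM(1056, 704, 160) = 2^6 × 3 × 5 × 11 = 10560.
Smallest multiple of 10560 that is ≥ 20499: ⌈20499/10560⌉ × 10560 = 2 × 10560 = 21120.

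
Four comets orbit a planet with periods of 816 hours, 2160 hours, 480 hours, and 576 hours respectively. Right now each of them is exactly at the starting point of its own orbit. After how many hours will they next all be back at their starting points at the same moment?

146880 hours

They coincide at every common multiple of the periods; the first is the LCM.
816 = 2^4 × 3 × 17
2160 = 2^4 × 3^3 × 5
480 = 2^5 × 3 × 5
576 = 2^6 × 3^2
LCM(816, 2160, 480, 576) = 2^6 × 3^3 × 5 × 17 = 146880.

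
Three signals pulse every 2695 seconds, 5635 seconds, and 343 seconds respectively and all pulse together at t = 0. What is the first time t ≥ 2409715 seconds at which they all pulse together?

2603370 seconds

Joint pulses occur at multiples of LCM(2695, 5635, 343).
2695 = 5 × 7^2 × 11
5635 = 5 × 7^2 × 23
343 = 7^3
LCM(2695, 5635, 343) = 5 × 7^3 × 11 × 23 = 433895.
Smallest multiple of 433895 that is ≥ 2409715: ⌈2409715/433895⌉ × 433895 = 6 × 433895 = 2603370.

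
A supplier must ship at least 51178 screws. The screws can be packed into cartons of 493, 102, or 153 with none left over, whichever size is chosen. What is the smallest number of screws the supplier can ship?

The number of screws must be a common multiple of 493, 102, and 153, so a multiple of their LCM.
493 = 17 × 29
102 = 2 × 3 × 17
153 = 3^2 × 17
LCM(493, 102, 153) = 2 × 3^2 × 17 × 29 = 8874.
Smallest multiple of 8874 that is ≥ 51178: ⌈51178/8874⌉ × 8874 = 6 × 8874 = 53244.

53244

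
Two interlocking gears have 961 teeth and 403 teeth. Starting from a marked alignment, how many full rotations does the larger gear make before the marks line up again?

13 rotations

All finish a whole number of cycles simultaneously at t = LCM of the periods.
961 = 31^2
403 = 13 × 31
LCM(961, 403) = 13 × 31^2 = 12493.
Rotations for period 961: 12493 / 961 = 13.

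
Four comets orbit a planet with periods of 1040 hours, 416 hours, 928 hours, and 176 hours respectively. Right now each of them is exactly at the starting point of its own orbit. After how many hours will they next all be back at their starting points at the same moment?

663520 hours

The first simultaneous occurrence is after LCM of the individual periods.
1040 = 2^4 × 5 × 13
416 = 2^5 × 13
928 = 2^5 × 29
176 = 2^4 × 11
LCM(1040, 416, 928, 176) = 2^5 × 5 × 11 × 13 × 29 = 663520.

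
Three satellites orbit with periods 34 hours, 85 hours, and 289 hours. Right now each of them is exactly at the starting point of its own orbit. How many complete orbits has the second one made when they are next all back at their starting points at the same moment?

34 orbits

All finish a whole number of cycles simultaneously at t = LCM of the periods.
34 = 2 × 17
85 = 5 × 17
289 = 17^2
LCM(34, 85, 289) = 2 × 5 × 17^2 = 2890.
Orbits for period 85: 2890 / 85 = 34.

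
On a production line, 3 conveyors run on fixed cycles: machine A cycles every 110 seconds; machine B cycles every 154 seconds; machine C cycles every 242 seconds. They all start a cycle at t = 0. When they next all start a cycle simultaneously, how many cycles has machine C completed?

They are all back at their starting positions together after one LCM of the periods.
110 = 2 × 5 × 11
154 = 2 × 7 × 11
242 = 2 × 11^2
LCM(110, 154, 242) = 2 × 5 × 7 × 11^2 = 8470.
Cycles for period 242: 8470 / 242 = 35.

35 cycles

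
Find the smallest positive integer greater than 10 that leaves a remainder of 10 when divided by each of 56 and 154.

626

N − 10 must be a common multiple of 56 and 154.
56 = 2^3 × 7
154 = 2 × 7 × 11
LCM(56, 154) = 2^3 × 7 × 11 = 616.
Smallest N > 10 is LCM + 10 = 616 + 10 = 626.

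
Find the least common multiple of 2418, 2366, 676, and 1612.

440076

2418 = 2 × 3 × 13 × 31
2366 = 2 × 7 × 13^2
676 = 2^2 × 13^2
1612 = 2^2 × 13 × 31
LCM(2418, 2366, 676, 1612) = 2^2 × 3 × 7 × 13^2 × 31 = 440076.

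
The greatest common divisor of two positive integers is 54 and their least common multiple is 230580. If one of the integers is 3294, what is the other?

For two integers, gcd × lcm = product, so the other is (54 × 230580) / 3294 = 12451320 / 3294 = 3780.

3780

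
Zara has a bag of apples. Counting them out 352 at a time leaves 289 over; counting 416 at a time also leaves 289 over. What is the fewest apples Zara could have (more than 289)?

N − 289 must be a common multiple of 352 and 416.
352 = 2^5 × 11
416 = 2^5 × 13
LCM(352, 416) = 2^5 × 11 × 13 = 4576.
Smallest N > 289 is LCM + 289 = 4576 + 289 = 4865.

4865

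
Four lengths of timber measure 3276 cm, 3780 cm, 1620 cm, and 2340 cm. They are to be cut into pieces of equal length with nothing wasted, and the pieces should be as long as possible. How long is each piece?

36 cm

Each piece length must divide every original length, so the longest possible is gcd(3276, 3780, 1620, 2340).
3276 = 2^2 × 3^2 × 7 × 13
3780 = 2^2 × 3^3 × 5 × 7
1620 = 2^2 × 3^4 × 5
2340 = 2^2 × 3^2 × 5 × 13
gcd(3276, 3780, 1620, 2340) = 2^2 × 3^2 = 36.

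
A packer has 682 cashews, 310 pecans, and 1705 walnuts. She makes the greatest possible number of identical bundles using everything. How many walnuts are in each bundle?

55

Number of bundles = gcd(682, 310, 1705).
682 = 2 × 11 × 31
310 = 2 × 5 × 31
1705 = 5 × 11 × 31
gcd(682, 310, 1705) = 31.
walnuts per bundle = 1705 / 31 = 55.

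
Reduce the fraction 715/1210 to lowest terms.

13/22

715 = 5 × 11 × 13
1210 = 2 × 5 × 11^2
gcd(715, 1210) = 5 × 11 = 55.
Divide numerator and denominator by 55: 715/1210 = 13/22.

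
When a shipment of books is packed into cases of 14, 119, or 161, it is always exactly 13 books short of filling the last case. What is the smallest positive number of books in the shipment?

Being 13 short of a full case of size k means N ≡ −13 (mod k), i.e. N + 13 is a multiple of each size.
14 = 2 × 7
119 = 7 × 17
161 = 7 × 23
LCM(14, 119, 161) = 2 × 7 × 17 × 23 = 5474.
Smallest positive N is 5474 − 13 = 5461.

5461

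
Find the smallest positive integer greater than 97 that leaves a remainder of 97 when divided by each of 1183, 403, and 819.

330154

N − 97 must be a common multiple of 1183, 403, and 819.
1183 = 7 × 13^2
403 = 13 × 31
819 = 3^2 × 7 × 13
LCM(1183, 403, 819) = 3^2 × 7 × 13^2 × 31 = 330057.
Smallest N > 97 is LCM + 97 = 330057 + 97 = 330154.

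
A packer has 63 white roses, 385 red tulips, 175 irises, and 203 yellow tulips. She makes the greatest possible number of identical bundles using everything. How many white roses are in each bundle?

Number of bundles = gcd(63, 385, 175, 203).
63 = 3^2 × 7
385 = 5 × 7 × 11
175 = 5^2 × 7
203 = 7 × 29
gcd(63, 385, 175, 203) = 7.
white roses per bundle = 63 / 7 = 9.

9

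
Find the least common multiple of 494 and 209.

5434

494 = 2 × 13 × 19
209 = 11 × 19
LCM(494, 209) = 2 × 11 × 13 × 19 = 5434.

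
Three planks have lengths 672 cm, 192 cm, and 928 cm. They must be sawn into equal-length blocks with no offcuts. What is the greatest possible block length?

32 cm

This is the greatest common divisor of 672, 192, and 928.
672 = 2^5 × 3 × 7
192 = 2^6 × 3
928 = 2^5 × 29
gcd(672, 192, 928) = 2^5 = 32.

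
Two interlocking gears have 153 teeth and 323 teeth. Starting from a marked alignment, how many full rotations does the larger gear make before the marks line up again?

The first common completion time is the LCM of the periods.
153 = 3^2 × 17
323 = 17 × 19
LCM(153, 323) = 3^2 × 17 × 19 = 2907.
Rotations for period 323: 2907 / 323 = 9.

9 rotations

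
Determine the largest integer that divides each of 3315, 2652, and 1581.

3315 = 3 × 5 × 13 × 17
2652 = 2^2 × 3 × 13 × 17
1581 = 3 × 17 × 31
gcd(3315, 2652, 1581) = 3 × 17 = 51.

51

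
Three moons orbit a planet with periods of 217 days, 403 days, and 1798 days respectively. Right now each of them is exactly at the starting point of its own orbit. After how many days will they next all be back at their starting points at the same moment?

The first simultaneous occurrence is after LCM of the individual periods.
217 = 7 × 31
403 = 13 × 31
1798 = 2 × 29 × 31
LCM(217, 403, 1798) = 2 × 7 × 13 × 29 × 31 = 163618.

163618 days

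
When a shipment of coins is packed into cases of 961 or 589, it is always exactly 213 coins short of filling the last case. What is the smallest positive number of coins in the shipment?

Being 213 short of a full case of size k means N ≡ −213 (mod k), i.e. N + 213 is a multiple of each size.
961 = 31^2
589 = 19 × 31
LCM(961, 589) = 19 × 31^2 = 18259.
Smallest positive N is 18259 − 213 = 18046.

18046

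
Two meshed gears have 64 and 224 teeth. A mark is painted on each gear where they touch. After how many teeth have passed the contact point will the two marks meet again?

We need the least common multiple of the intervals.
64 = 2^6
224 = 2^5 × 7
LCM(64, 224) = 2^6 × 7 = 448.

448 teeth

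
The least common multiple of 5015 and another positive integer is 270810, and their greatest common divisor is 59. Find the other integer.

gcd × lcm = product of the two integers, so the other integer is (59 × 270810) / 5015 = 3186.

3186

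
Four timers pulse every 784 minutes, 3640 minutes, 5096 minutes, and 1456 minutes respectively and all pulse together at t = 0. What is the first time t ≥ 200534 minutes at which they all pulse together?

203840 minutes

Joint pulses occur at multiples of LCM(784, 3640, 5096, 1456).
784 = 2^4 × 7^2
3640 = 2^3 × 5 × 7 × 13
5096 = 2^3 × 7^2 × 13
1456 = 2^4 × 7 × 13
LCM(784, 3640, 5096, 1456) = 2^4 × 5 × 7^2 × 13 = 50960.
Smallest multiple of 50960 that is ≥ 200534: ⌈200534/50960⌉ × 50960 = 4 × 50960 = 203840.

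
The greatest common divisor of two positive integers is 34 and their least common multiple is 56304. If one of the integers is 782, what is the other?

2448

For two integers, gcd × lcm = product, so the other is (34 × 56304) / 782 = 1914336 / 782 = 2448.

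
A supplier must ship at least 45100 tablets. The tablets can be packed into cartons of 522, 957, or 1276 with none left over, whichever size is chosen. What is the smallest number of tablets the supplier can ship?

The number of tablets must be a common multiple of 522, 957, and 1276, so a multiple of their LCM.
522 = 2 × 3^2 × 29
957 = 3 × 11 × 29
1276 = 2^2 × 11 × 29
LCM(522, 957, 1276) = 2^2 × 3^2 × 11 × 29 = 11484.
Smallest multiple of 11484 that is ≥ 45100: ⌈45100/11484⌉ × 11484 = 4 × 11484 = 45936.

45936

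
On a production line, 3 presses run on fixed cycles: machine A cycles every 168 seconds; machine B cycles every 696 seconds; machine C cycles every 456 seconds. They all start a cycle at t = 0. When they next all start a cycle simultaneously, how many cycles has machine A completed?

All finish a whole number of cycles simultaneously at t = LCM of the periods.
168 = 2^3 × 3 × 7
696 = 2^3 × 3 × 29
456 = 2^3 × 3 × 19
LCM(168, 696, 456) = 2^3 × 3 × 7 × 19 × 29 = 92568.
Cycles for period 168: 92568 / 168 = 551.

551 cycles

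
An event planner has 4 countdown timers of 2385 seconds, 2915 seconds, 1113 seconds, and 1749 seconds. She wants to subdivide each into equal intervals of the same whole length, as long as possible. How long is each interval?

The interval must divide each timer length; the longest such is the gcd.
2385 = 3^2 × 5 × 53
2915 = 5 × 11 × 53
1113 = 3 × 7 × 53
1749 = 3 × 11 × 53
gcd(2385, 2915, 1113, 1749) = 53.

53 seconds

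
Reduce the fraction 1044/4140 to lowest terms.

1044 = 2^2 × 3^2 × 29
4140 = 2^2 × 3^2 × 5 × 23
gcd(1044, 4140) = 2^2 × 3^2 = 36.
Divide numerator and denominator by 36: 1044/4140 = 29/115.

29/115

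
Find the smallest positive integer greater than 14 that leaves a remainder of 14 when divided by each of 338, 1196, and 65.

77754

N − 14 must be a common multiple of 338, 1196, and 65.
338 = 2 × 13^2
1196 = 2^2 × 13 × 23
65 = 5 × 13
LCM(338, 1196, 65) = 2^2 × 5 × 13^2 × 23 = 77740.
Smallest N > 14 is LCM + 14 = 77740 + 14 = 77754.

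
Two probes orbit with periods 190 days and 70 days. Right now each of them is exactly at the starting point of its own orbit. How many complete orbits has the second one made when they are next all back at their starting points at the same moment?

19 orbits

They are all back at their starting positions together after one LCM of the periods.
190 = 2 × 5 × 19
70 = 2 × 5 × 7
LCM(190, 70) = 2 × 5 × 7 × 19 = 1330.
Orbits for period 70: 1330 / 70 = 19.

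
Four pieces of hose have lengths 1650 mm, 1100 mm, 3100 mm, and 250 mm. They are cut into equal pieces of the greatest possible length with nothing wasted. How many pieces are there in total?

Piece length = gcd(1650, 1100, 3100, 250).
1650 = 2 × 3 × 5^2 × 11
1100 = 2^2 × 5^2 × 11
3100 = 2^2 × 5^2 × 31
250 = 2 × 5^3
gcd(1650, 1100, 3100, 250) = 2 × 5^2 = 50.
Total pieces = 1650/50 + 1100/50 + 3100/50 + 250/50 = 33 + 22 + 62 + 5 = 122.

122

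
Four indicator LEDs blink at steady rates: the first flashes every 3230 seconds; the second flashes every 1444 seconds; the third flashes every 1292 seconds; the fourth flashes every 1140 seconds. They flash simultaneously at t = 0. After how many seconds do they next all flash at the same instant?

368220 seconds

We need the least common multiple of the intervals.
3230 = 2 × 5 × 17 × 19
1444 = 2^2 × 19^2
1292 = 2^2 × 17 × 19
1140 = 2^2 × 3 × 5 × 19
LCM(3230, 1444, 1292, 1140) = 2^2 × 3 × 5 × 17 × 19^2 = 368220.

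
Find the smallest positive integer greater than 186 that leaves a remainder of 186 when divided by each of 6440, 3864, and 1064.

367266

N − 186 must be a common multiple of 6440, 3864, and 1064.
6440 = 2^3 × 5 × 7 × 23
3864 = 2^3 × 3 × 7 × 23
1064 = 2^3 × 7 × 19
LCM(6440, 3864, 1064) = 2^3 × 3 × 5 × 7 × 19 × 23 = 367080.
Smallest N > 186 is LCM + 186 = 367080 + 186 = 367266.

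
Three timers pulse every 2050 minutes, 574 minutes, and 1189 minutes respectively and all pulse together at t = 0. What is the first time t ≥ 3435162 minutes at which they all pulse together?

Joint pulses occur at multiples of LCM(2050, 574, 1189).
2050 = 2 × 5^2 × 41
574 = 2 × 7 × 41
1189 = 29 × 41
LCM(2050, 574, 1189) = 2 × 5^2 × 7 × 29 × 41 = 416150.
Smallest multiple of 416150 that is ≥ 3435162: ⌈3435162/416150⌉ × 416150 = 9 × 416150 = 3745350.

3745350 minutes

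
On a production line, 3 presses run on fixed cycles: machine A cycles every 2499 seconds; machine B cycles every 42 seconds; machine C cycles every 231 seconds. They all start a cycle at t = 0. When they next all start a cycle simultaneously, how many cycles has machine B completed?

They are all back at their starting positions together after one LCM of the periods.
2499 = 3 × 7^2 × 17
42 = 2 × 3 × 7
231 = 3 × 7 × 11
LCM(2499, 42, 231) = 2 × 3 × 7^2 × 11 × 17 = 54978.
Cycles for period 42: 54978 / 42 = 1309.

1309 cycles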